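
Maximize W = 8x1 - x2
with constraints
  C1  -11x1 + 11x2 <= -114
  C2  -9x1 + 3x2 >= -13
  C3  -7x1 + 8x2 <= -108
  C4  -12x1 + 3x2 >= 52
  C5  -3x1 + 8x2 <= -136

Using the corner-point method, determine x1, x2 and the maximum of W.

Feasible corners and W = 8x1 - x2:
  (-276/11, -390/11) → W = -1818/11
  (-65/3, -208/3) → W = -104
  (-148/15, -332/15) → W = -284/5
The feasible region is unbounded (it extends along (-1, -1), (-1, -3)), but W strictly decreases along every unbounded feasible direction, so there is no improving ray and the maximum is attained at a vertex.

The binding constraints are -7x1 + 8x2 = -108 and -12x1 + 3x2 = 52.
Solving simultaneously gives x1 = -148/15, x2 = -332/15.

x1 = -148/15, x2 = -332/15, maximum W = -284/5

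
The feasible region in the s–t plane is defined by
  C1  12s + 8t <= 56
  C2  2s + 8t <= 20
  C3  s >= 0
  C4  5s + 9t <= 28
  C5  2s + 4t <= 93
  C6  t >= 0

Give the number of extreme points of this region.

Of the 15 pairwise boundary intersections, those satisfying every inequality are:
  (70/17, 14/17)
  (14/3, 0)
  (0, 5/2)
  (2, 2)
  (0, 0)

5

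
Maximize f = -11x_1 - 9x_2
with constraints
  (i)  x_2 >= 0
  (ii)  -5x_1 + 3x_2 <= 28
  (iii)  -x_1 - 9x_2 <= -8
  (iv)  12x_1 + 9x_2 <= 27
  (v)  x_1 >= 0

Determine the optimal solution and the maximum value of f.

Vertices and f = -11x_1 - 9x_2:
  (19/11, 23/33) → f = -278/11
  (0, 8/9) → f = -8
  (0, 3) → f = -27

x_1 = 0, x_2 = 8/9, maximum f = -8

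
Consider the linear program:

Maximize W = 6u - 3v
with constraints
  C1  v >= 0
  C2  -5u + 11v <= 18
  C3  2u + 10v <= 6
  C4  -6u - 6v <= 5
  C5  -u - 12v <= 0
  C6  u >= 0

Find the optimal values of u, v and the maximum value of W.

u = 3, v = 0, maximum W = 18

Corner points and W = 6u - 3v:
  (3, 0) → W = 18
  (0, 0) → W = 0
  (0, 3/5) → W = -9/5

The optimum lies where v = 0 and 2u + 10v = 6.
Solving simultaneously gives u = 3, v = 0.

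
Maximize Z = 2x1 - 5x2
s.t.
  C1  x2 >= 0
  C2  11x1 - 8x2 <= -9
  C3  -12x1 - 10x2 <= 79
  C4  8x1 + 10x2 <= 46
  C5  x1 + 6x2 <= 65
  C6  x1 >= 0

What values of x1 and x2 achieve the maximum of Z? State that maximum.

Feasible corners and Z = 2x1 - 5x2:
  (139/87, 289/87) → Z = -389/29
  (0, 9/8) → Z = -45/8
  (0, 23/5) → Z = -23

x1 = 0, x2 = 9/8, maximum Z = -45/8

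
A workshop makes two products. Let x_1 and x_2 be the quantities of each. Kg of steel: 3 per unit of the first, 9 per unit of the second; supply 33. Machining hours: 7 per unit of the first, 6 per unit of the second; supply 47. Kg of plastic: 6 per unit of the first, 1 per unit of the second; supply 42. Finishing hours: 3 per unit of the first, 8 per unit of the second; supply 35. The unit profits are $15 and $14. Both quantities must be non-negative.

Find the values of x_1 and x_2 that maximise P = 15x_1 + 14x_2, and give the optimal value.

x_1 = 5, x_2 = 2, maximum P = 103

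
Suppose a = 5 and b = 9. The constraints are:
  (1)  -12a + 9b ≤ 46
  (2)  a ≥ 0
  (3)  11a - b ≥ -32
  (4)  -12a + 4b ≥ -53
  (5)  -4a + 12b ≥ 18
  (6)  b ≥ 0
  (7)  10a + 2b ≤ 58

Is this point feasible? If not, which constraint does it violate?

not feasible — violates (7)

Constraint (7): 10a + 2b = 68, which is not ≤ 58. All other constraints are satisfied.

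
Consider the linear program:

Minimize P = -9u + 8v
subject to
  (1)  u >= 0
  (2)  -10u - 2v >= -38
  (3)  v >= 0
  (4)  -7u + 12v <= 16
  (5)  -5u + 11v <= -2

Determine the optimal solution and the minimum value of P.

Corner points and P = -9u + 8v:
  (19/5, 0) → P = -171/5
  (211/60, 17/12) → P = -1219/60
  (2/5, 0) → P = -18/5

u = 19/5, v = 0, minimum P = -171/5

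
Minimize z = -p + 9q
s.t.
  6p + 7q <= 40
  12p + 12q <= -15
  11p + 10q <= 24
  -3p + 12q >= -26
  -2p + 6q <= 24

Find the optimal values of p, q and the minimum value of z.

Corner points and z = -p + 9q:
  (11/15, -119/60) → z = -223/12
  (-63/16, 43/16) → z = 225/8
  (-74, -62/3) → z = -112

At the optimal vertex, -3p + 12q = -26 and -2p + 6q = 24.
Solving simultaneously gives p = -74, q = -62/3.

p = -74, q = -62/3, minimum z = -112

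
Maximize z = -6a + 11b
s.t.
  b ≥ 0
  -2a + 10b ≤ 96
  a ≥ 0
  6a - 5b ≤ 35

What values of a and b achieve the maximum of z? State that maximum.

a = 0, b = 48/5, maximum z = 528/5

Vertices and z = -6a + 11b:
  (0, 0) → z = 0
  (35/6, 0) → z = -35
  (0, 48/5) → z = 528/5
  (83/5, 323/25) → z = 1063/25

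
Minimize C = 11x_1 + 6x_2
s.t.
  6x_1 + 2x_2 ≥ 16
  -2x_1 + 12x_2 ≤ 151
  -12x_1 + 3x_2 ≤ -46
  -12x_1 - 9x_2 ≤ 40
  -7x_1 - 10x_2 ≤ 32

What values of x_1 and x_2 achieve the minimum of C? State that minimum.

x_1 = 112/23, x_2 = -152/23, minimum C = 320/23

Vertices and C = 11x_1 + 6x_2:
  (10/3, -2) → C = 74/3
  (112/23, -152/23) → C = 320/23
  (335/46, 952/69) → C = 7493/46
The feasible region is unbounded (it extends along (10, -7), (6, 1)), but C strictly increases along every unbounded feasible direction, so there is no improving ray and the minimum is attained at a vertex.

The binding constraints are 6x_1 + 2x_2 = 16 and -7x_1 - 10x_2 = 32.
Solving simultaneously gives x_1 = 112/23, x_2 = -152/23.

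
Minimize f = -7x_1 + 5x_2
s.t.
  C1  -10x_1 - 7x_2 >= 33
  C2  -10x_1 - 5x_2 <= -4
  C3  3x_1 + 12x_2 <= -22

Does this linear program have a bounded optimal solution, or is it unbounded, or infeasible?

unbounded

From the feasible point (193/20, -37/2), moving in the direction (7, -10) keeps every constraint satisfied while f decreases without bound.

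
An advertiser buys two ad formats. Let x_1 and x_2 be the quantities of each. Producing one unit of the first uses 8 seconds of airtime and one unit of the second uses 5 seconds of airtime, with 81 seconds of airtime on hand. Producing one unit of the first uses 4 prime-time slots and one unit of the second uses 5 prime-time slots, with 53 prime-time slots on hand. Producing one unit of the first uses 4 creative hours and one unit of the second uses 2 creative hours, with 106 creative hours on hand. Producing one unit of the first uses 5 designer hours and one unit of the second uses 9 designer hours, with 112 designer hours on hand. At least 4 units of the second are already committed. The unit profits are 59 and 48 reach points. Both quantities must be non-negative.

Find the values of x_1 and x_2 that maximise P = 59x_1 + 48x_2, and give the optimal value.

x_1 = 7, x_2 = 5, maximum P = 653

Feasible corners and P = 59x_1 + 48x_2:
  (0, 53/5) → P = 2544/5
  (0, 4) → P = 192
  (7, 5) → P = 653
  (61/8, 4) → P = 5135/8

The optimum lies where 8x_1 + 5x_2 = 81 and 4x_1 + 5x_2 = 53.
Solving simultaneously gives x_1 = 7, x_2 = 5.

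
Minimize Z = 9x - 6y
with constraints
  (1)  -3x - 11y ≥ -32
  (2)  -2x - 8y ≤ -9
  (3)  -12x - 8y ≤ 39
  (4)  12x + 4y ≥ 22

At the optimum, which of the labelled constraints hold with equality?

Extreme points and Z = 9x - 6y:
  (157/2, -37/2) → Z = 1635/2
  (19/20, 53/20) → Z = -147/20
  (35/22, 8/11) → Z = 219/22

The minimum is at (19/20, 53/20). Substituting into each constraint, equality holds for (1) and (4); the remaining constraints have slack.

(1) and (4)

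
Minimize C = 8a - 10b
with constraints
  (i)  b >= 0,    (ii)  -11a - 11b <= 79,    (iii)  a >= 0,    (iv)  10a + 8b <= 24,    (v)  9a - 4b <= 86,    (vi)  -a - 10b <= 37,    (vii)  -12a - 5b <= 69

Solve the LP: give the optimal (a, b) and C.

a = 0, b = 3, minimum C = -30

Corner points and C = 8a - 10b:
  (0, 0) → C = 0
  (12/5, 0) → C = 96/5
  (0, 3) → C = -30

At the optimal vertex, a = 0 and 10a + 8b = 24.
Solving simultaneously gives a = 0, b = 3.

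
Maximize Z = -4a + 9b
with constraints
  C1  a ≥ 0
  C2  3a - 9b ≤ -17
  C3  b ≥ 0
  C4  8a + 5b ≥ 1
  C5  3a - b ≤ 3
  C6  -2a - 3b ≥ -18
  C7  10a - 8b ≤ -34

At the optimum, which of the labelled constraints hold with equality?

Extreme points and Z = -4a + 9b:
  (0, 6) → Z = 54
  (0, 17/4) → Z = 153/4
  (21/23, 124/23) → Z = 1032/23

The maximum is at (0, 6). Substituting into each constraint, equality holds for C1 and C6; the remaining constraints have slack.

C1 and C6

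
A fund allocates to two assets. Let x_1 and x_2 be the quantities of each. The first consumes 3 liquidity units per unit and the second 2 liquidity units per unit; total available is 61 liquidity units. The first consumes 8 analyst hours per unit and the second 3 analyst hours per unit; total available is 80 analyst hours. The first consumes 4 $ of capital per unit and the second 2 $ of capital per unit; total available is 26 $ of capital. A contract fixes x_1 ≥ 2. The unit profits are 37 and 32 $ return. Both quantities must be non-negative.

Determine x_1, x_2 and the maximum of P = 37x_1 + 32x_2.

x_1 = 2, x_2 = 9, maximum P = 362

Vertices and P = 37x_1 + 32x_2:
  (13/2, 0) → P = 481/2
  (2, 0) → P = 74
  (2, 9) → P = 362

The binding constraints are 4x_1 + 2x_2 = 26 and x_1 = 2.
Solving simultaneously gives x_1 = 2, x_2 = 9.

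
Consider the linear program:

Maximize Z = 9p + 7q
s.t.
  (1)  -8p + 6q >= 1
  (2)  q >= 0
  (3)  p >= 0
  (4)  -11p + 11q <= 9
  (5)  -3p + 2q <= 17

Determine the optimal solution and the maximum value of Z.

Vertices and Z = 9p + 7q:
  (0, 1/6) → Z = 7/6
  (43/22, 61/22) → Z = 37
  (0, 9/11) → Z = 63/11

The optimum lies where -8p + 6q = 1 and -11p + 11q = 9.
Solving simultaneously gives p = 43/22, q = 61/22.

p = 43/22, q = 61/22, maximum Z = 37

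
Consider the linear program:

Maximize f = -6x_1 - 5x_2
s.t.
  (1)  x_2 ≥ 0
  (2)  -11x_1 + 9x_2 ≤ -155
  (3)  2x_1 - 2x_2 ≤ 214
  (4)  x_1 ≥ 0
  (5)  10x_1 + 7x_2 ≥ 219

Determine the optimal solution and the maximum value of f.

x_1 = 219/10, x_2 = 0, maximum f = -657/5

Feasible corners and f = -6x_1 - 5x_2:
  (107, 0) → f = -642
  (219/10, 0) → f = -657/5
  (3056/167, 859/167) → f = -22631/167
The feasible region is unbounded (it extends along (1, 1), (9, 11)), but f strictly decreases along every unbounded feasible direction, so there is no improving ray and the maximum is attained at a vertex.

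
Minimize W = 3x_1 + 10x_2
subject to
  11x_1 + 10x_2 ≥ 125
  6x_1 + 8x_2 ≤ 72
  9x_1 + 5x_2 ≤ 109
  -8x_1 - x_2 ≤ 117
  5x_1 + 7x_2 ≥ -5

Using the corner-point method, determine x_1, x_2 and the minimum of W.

Vertices and W = 3x_1 + 10x_2:
  (10, 3/2) → W = 45
  (93/7, -74/35) → W = 131/7
  (256/21, -1/7) → W = 246/7

x_1 = 93/7, x_2 = -74/35, minimum W = 131/7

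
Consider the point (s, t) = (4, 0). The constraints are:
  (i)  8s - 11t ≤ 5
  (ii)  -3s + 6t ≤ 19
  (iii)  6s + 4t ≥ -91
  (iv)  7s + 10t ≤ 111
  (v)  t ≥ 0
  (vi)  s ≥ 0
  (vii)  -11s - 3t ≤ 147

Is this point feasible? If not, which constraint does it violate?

Constraint (i): 8s - 11t = 32, which is not ≤ 5. All other constraints are satisfied.

not feasible — violates (i)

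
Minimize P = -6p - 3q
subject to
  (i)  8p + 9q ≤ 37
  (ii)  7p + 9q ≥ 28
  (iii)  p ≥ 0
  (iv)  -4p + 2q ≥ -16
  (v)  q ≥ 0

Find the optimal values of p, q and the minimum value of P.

The optimum lies where 8p + 9q = 37 and -4p + 2q = -16.
Solving simultaneously gives p = 109/26, q = 5/13.

p = 109/26, q = 5/13, minimum P = -342/13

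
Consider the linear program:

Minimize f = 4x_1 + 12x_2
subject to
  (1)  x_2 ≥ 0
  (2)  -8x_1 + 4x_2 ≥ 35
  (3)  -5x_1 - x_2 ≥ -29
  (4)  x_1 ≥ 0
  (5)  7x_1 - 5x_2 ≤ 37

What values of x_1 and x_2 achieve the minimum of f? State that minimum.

Corner points and f = 4x_1 + 12x_2:
  (81/28, 407/28) → f = 186
  (0, 35/4) → f = 105
  (0, 29) → f = 348

x_1 = 0, x_2 = 35/4, minimum f = 105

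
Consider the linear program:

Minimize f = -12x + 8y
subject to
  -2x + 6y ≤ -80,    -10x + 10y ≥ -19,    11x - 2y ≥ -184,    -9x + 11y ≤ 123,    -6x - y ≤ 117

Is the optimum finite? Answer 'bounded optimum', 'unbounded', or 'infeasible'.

infeasible

The boundaries -2x + 6y = -80 and -10x + 10y = -19 meet at (-343/20, -381/20), but that point violates -6x - y ≤ 117. Every candidate vertex is excluded by some other constraint, so the feasible region is empty.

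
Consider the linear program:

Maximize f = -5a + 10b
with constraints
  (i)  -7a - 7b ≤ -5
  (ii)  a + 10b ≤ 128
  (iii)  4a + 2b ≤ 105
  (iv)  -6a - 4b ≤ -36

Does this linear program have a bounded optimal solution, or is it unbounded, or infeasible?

Corner points and f = -5a + 10b:
  (725/14, -715/14) → f = -10775/14
  (116/7, -111/7) → f = -1690/7
  (397/19, 407/38) → f = 50/19
  (-19/7, 183/14) → f = 1010/7
The feasible region has finitely many vertices and no improving ray; the maximum is 1010/7 at (-19/7, 183/14).

bounded optimum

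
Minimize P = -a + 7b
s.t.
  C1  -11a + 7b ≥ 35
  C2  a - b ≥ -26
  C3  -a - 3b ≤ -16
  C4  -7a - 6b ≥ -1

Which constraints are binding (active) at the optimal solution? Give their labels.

Corner points and P = -a + 7b:
  (-31/2, 21/2) → P = 89
  (-155/13, 183/13) → P = 1436/13
  (-31/5, 37/5) → P = 58

The minimum is at (-31/5, 37/5). Substituting into each constraint, equality holds for C3 and C4; the remaining constraints have slack.

C3 and C4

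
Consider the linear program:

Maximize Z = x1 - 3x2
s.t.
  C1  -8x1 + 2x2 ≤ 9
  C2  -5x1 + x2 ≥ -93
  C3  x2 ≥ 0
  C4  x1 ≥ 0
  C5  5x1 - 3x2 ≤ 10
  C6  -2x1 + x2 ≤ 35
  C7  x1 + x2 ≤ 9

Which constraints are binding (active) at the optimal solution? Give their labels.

C3 and C5

Feasible corners and Z = x1 - 3x2:
  (0, 9/2) → Z = -27/2
  (9/10, 81/10) → Z = -117/5
  (0, 0) → Z = 0
  (2, 0) → Z = 2
  (37/8, 35/8) → Z = -17/2

The maximum is at (2, 0). Substituting into each constraint, equality holds for C3 and C5; the remaining constraints have slack.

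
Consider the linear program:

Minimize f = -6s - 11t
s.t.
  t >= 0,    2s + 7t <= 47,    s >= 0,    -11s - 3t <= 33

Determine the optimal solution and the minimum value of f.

s = 47/2, t = 0, minimum f = -141

Extreme points and f = -6s - 11t:
  (47/2, 0) → f = -141
  (0, 0) → f = 0
  (0, 47/7) → f = -517/7

The binding constraints are t = 0 and 2s + 7t = 47.
Solving simultaneously gives s = 47/2, t = 0.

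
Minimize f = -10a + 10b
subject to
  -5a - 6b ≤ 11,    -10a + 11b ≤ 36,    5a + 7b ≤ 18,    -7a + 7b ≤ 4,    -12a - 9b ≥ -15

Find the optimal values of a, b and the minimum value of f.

a = 7, b = -23/3, minimum f = -440/3

Corner points and f = -10a + 10b:
  (-101/77, -57/77) → f = 40/7
  (7, -23/3) → f = -440/3
  (23/49, 51/49) → f = 40/7

The optimum lies where -5a - 6b = 11 and -12a - 9b = -15.
Solving simultaneously gives a = 7, b = -23/3.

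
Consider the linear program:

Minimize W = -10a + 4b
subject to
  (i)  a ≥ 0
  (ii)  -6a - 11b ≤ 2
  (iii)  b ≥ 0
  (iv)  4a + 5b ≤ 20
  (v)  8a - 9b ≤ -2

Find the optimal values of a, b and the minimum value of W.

a = 85/38, b = 42/19, minimum W = -257/19

Extreme points and W = -10a + 4b:
  (0, 4) → W = 16
  (0, 2/9) → W = 8/9
  (85/38, 42/19) → W = -257/19

The optimum lies where 4a + 5b = 20 and 8a - 9b = -2.
Solving simultaneously gives a = 85/38, b = 42/19.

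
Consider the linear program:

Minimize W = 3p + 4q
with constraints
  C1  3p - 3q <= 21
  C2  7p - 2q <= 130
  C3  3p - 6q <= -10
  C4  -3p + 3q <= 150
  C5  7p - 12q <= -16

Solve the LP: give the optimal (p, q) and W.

p = -290/3, q = -140/3, minimum W = -1430/3

Corner points and W = 3p + 4q:
  (116/5, 81/5) → W = 672/5
  (20, 13) → W = 112
  (46, 96) → W = 522
  (-290/3, -140/3) → W = -1430/3
  (4, 11/3) → W = 80/3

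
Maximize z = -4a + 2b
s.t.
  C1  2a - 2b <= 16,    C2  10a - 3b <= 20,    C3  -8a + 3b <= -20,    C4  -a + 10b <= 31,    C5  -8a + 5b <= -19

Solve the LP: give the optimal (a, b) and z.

a = 0, b = -20/3, maximum z = -40/3

Extreme points and z = -4a + 2b:
  (-4/7, -60/7) → z = -104/7
  (-4/5, -44/5) → z = -72/5
  (0, -20/3) → z = -40/3

The binding constraints are 10a - 3b = 20 and -8a + 3b = -20.
Solving simultaneously gives a = 0, b = -20/3.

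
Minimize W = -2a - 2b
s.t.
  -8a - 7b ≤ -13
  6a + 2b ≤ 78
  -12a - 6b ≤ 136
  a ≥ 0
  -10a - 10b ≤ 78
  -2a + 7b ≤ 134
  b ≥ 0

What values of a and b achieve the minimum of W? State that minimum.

a = 139/23, b = 480/23, minimum W = -1238/23

Extreme points and W = -2a - 2b:
  (0, 13/7) → W = -26/7
  (13/8, 0) → W = -13/4
  (139/23, 480/23) → W = -1238/23
  (13, 0) → W = -26
  (0, 134/7) → W = -268/7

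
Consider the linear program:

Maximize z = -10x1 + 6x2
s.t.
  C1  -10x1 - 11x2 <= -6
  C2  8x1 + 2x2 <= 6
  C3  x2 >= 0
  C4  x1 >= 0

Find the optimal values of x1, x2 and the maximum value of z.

x1 = 0, x2 = 3, maximum z = 18

Vertices and z = -10x1 + 6x2:
  (3/5, 0) → z = -6
  (0, 6/11) → z = 36/11
  (3/4, 0) → z = -15/2
  (0, 3) → z = 18

At the optimal vertex, 8x1 + 2x2 = 6 and x1 = 0.
Solving simultaneously gives x1 = 0, x2 = 3.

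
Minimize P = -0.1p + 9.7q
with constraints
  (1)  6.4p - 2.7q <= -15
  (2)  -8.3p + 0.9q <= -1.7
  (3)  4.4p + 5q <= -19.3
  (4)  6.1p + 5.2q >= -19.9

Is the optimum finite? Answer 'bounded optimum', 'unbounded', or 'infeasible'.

infeasible

The boundaries 6.4p - 2.7q = -15 and -8.3p + 0.9q = -1.7 meet at (201/185, 13538/1665), but that point violates 4.4p + 5q ≤ -19.3. Every candidate vertex is excluded by some other constraint, so the feasible region is empty.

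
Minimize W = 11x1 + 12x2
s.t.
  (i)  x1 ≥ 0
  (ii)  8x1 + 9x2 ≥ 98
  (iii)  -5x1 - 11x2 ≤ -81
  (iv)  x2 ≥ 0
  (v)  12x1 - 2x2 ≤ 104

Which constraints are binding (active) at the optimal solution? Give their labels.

(i) and (ii)

Vertices and W = 11x1 + 12x2:
  (0, 98/9) → W = 392/3
  (349/43, 158/43) → W = 5735/43
  (653/71, 226/71) → W = 9895/71
The feasible region is unbounded (it extends along (0, 1), (1, 6)), but W strictly increases along every unbounded feasible direction, so there is no improving ray and the minimum is attained at a vertex.

The minimum is at (0, 98/9). Substituting into each constraint, equality holds for (i) and (ii); the remaining constraints have slack.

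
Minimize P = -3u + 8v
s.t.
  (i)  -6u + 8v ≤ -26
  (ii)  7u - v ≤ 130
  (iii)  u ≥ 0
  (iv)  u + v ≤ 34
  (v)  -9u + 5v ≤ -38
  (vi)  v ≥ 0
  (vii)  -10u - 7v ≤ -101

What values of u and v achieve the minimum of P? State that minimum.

u = 130/7, v = 0, minimum P = -390/7

Corner points and P = -3u + 8v:
  (507/25, 299/25) → P = 871/25
  (495/61, 173/61) → P = -101/61
  (130/7, 0) → P = -390/7
  (101/10, 0) → P = -303/10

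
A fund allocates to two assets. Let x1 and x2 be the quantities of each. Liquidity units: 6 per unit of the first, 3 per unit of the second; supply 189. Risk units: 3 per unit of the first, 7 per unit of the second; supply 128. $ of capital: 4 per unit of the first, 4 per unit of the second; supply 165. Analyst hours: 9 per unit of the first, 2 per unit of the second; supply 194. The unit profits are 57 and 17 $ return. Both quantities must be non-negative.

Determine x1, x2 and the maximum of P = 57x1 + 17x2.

x1 = 58/3, x2 = 10, maximum P = 1272

Corner points and P = 57x1 + 17x2:
  (0, 0) → P = 0
  (0, 128/7) → P = 2176/7
  (194/9, 0) → P = 3686/3
  (58/3, 10) → P = 1272

At the optimal vertex, 3x1 + 7x2 = 128 and 9x1 + 2x2 = 194.
Solving simultaneously gives x1 = 58/3, x2 = 10.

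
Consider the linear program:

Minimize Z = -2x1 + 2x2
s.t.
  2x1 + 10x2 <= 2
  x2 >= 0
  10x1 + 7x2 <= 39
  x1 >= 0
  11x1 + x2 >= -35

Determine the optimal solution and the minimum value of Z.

Extreme points and Z = -2x1 + 2x2:
  (1, 0) → Z = -2
  (0, 1/5) → Z = 2/5
  (0, 0) → Z = 0

x1 = 1, x2 = 0, minimum Z = -2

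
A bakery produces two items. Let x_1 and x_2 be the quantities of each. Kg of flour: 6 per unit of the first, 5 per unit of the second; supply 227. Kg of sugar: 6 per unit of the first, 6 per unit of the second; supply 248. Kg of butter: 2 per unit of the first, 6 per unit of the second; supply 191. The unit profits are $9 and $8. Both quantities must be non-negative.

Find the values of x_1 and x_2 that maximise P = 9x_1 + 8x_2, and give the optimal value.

x_1 = 61/3, x_2 = 21, maximum P = 351

Feasible corners and P = 9x_1 + 8x_2:
  (0, 0) → P = 0
  (0, 191/6) → P = 764/3
  (227/6, 0) → P = 681/2
  (61/3, 21) → P = 351
  (57/4, 325/12) → P = 4139/12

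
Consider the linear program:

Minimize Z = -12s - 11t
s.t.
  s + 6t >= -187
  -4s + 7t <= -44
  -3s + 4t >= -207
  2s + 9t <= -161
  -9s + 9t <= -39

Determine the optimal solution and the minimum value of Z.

s = 1219/35, t = -897/35, minimum Z = -4761/35

Vertices and Z = -12s - 11t:
  (247/11, -384/11) → Z = 1260/11
  (-23, -82/3) → Z = 1730/3
  (1219/35, -897/35) → Z = -4761/35
  (-122/11, -509/33) → Z = 9991/33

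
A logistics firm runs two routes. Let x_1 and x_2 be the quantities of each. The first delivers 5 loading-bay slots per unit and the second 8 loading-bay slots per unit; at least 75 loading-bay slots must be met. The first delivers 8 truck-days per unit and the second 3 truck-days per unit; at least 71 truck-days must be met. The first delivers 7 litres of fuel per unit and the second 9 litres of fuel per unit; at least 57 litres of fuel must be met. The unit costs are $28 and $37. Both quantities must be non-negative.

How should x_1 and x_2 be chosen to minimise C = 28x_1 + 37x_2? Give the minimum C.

Vertices and C = 28x_1 + 37x_2:
  (0, 71/3) → C = 2627/3
  (15, 0) → C = 420
  (7, 5) → C = 381
The feasible region is unbounded (it extends along (0, 1), (1, 0)), but C strictly increases along every unbounded feasible direction, so there is no improving ray and the minimum is attained at a vertex.

The optimum lies where 5x_1 + 8x_2 = 75 and 8x_1 + 3x_2 = 71.
Solving simultaneously gives x_1 = 7, x_2 = 5.

x_1 = 7, x_2 = 5, minimum C = 381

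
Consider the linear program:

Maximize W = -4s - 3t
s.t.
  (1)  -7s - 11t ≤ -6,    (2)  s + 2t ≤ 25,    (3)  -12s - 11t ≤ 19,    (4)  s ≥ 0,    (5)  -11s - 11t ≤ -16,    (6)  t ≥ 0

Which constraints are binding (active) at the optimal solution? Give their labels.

(4) and (5)

Vertices and W = -4s - 3t:
  (0, 25/2) → W = -75/2
  (25, 0) → W = -100
  (0, 16/11) → W = -48/11
  (16/11, 0) → W = -64/11

The maximum is at (0, 16/11). Substituting into each constraint, equality holds for (4) and (5); the remaining constraints have slack.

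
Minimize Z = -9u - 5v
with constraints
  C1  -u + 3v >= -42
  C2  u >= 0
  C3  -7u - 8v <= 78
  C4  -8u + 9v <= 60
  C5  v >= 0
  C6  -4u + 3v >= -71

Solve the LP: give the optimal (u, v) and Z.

The binding constraints are -8u + 9v = 60 and -4u + 3v = -71.
Solving simultaneously gives u = 273/4, v = 202/3.

u = 273/4, v = 202/3, minimum Z = -11411/12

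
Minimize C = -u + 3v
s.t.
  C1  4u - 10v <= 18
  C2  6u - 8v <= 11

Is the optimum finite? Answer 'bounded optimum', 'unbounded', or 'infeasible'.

unbounded

From the feasible point (-17/14, -16/7), moving in the direction (-10, -4) keeps every constraint satisfied while C decreases without bound.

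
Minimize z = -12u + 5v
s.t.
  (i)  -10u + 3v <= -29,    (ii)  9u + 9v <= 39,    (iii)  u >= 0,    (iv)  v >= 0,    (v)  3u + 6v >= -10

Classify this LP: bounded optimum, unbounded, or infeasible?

Corner points and z = -12u + 5v:
  (42/13, 43/39) → z = -1297/39
  (29/10, 0) → z = -174/5
  (13/3, 0) → z = -52
The feasible region has finitely many vertices and no improving ray; the minimum is -52 at (13/3, 0).

bounded optimum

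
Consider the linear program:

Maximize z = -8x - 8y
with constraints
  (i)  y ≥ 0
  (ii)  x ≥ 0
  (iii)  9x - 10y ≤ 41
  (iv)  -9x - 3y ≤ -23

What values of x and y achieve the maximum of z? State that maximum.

x = 23/9, y = 0, maximum z = -184/9

Vertices and z = -8x - 8y:
  (41/9, 0) → z = -328/9
  (23/9, 0) → z = -184/9
  (0, 23/3) → z = -184/3
The feasible region is unbounded (it extends along (0, 1), (10, 9)), but z strictly decreases along every unbounded feasible direction, so there is no improving ray and the maximum is attained at a vertex.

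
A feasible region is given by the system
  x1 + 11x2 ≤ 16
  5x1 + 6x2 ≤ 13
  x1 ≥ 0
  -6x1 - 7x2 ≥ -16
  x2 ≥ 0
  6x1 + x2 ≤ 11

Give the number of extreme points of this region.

5

Of the 15 pairwise boundary intersections, those satisfying every inequality are:
  (47/49, 67/49)
  (0, 16/11)
  (53/31, 23/31)
  (0, 0)
  (11/6, 0)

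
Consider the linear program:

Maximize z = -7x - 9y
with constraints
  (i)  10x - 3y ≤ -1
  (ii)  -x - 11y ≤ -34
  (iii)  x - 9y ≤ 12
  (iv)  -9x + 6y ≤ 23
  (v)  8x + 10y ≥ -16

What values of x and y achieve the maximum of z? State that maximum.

Vertices and z = -7x - 9y:
  (91/113, 341/113) → z = -3706/113
  (21/11, 221/33) → z = -810/11
  (-7/15, 47/15) → z = -374/15

x = -7/15, y = 47/15, maximum z = -374/15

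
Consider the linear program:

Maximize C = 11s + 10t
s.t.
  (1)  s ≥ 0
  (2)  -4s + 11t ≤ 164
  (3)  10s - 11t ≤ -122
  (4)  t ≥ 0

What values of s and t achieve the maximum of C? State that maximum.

s = 7, t = 192/11, maximum C = 2767/11

Vertices and C = 11s + 10t:
  (0, 164/11) → C = 1640/11
  (0, 122/11) → C = 1220/11
  (7, 192/11) → C = 2767/11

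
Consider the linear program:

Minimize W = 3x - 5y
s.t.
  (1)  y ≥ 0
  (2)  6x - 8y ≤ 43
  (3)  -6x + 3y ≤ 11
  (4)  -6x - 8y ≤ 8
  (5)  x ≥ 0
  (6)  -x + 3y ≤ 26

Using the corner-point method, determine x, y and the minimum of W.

Corner points and W = 3x - 5y:
  (43/6, 0) → W = 43/2
  (0, 0) → W = 0
  (337/10, 199/10) → W = 8/5
  (0, 11/3) → W = -55/3
  (3, 29/3) → W = -118/3

The optimum lies where -6x + 3y = 11 and -x + 3y = 26.
Solving simultaneously gives x = 3, y = 29/3.

x = 3, y = 29/3, minimum W = -118/3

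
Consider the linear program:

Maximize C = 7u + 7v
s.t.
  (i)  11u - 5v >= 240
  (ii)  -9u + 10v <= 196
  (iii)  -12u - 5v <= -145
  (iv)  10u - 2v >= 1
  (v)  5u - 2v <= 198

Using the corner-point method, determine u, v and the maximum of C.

u = 593/8, v = 1381/16, maximum C = 17969/16

Corner points and C = 7u + 7v:
  (52, 332/5) → C = 4144/5
  (385/23, -257/23) → C = 896/23
  (593/8, 1381/16) → C = 17969/16
  (1280/49, -1651/49) → C = -53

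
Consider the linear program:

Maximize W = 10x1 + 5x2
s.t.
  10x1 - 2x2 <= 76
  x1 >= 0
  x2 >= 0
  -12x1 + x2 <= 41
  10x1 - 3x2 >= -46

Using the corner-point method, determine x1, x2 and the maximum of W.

x1 = 32, x2 = 122, maximum W = 930

Extreme points and W = 10x1 + 5x2:
  (38/5, 0) → W = 76
  (32, 122) → W = 930
  (0, 0) → W = 0
  (0, 46/3) → W = 230/3

The optimum lies where 10x1 - 2x2 = 76 and 10x1 - 3x2 = -46.
Solving simultaneously gives x1 = 32, x2 = 122.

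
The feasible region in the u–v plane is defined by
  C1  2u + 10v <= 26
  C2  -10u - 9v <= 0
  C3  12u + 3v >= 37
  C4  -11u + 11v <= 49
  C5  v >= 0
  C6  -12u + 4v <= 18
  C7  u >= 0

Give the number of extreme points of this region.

3

Intersecting each pair of boundary lines and keeping only the points that satisfy every inequality leaves:
  (146/57, 119/57)
  (13, 0)
  (37/12, 0)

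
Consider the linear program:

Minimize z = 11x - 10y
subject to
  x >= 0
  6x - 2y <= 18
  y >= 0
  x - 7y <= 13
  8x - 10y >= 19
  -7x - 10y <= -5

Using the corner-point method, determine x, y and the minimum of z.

x = 19/8, y = 0, minimum z = 209/8

Corner points and z = 11x - 10y:
  (3, 0) → z = 33
  (71/22, 15/22) → z = 631/22
  (19/8, 0) → z = 209/8

At the optimal vertex, y = 0 and 8x - 10y = 19.
Solving simultaneously gives x = 19/8, y = 0.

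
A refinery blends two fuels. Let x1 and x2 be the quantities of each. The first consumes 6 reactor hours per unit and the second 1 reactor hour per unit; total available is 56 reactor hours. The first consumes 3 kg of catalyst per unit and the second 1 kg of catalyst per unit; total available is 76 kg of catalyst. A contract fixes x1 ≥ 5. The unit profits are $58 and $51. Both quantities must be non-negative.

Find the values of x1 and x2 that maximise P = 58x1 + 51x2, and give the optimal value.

x1 = 5, x2 = 26, maximum P = 1616

Feasible corners and P = 58x1 + 51x2:
  (28/3, 0) → P = 1624/3
  (5, 0) → P = 290
  (5, 26) → P = 1616

The binding constraints are 6x1 + x2 = 56 and x1 = 5.
Solving simultaneously gives x1 = 5, x2 = 26.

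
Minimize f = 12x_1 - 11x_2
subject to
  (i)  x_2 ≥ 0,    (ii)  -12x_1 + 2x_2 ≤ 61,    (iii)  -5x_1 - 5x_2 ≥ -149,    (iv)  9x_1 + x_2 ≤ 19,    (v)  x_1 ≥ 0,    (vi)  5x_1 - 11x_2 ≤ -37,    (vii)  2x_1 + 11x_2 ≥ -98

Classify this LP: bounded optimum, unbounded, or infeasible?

bounded optimum

Corner points and f = 12x_1 - 11x_2:
  (0, 19) → f = -209
  (43/26, 107/26) → f = -661/26
  (0, 37/11) → f = -37
The feasible region has finitely many vertices and no improving ray; the minimum is -209 at (0, 19).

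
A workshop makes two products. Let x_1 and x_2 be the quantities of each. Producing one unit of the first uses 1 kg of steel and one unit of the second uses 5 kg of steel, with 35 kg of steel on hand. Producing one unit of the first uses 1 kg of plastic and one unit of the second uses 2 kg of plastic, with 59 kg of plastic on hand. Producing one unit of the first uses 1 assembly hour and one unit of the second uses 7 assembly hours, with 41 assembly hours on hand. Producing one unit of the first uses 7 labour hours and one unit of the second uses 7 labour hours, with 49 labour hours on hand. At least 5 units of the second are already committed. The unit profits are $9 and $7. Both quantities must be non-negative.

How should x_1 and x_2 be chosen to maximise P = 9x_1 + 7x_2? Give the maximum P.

Feasible corners and P = 9x_1 + 7x_2:
  (0, 41/7) → P = 41
  (0, 5) → P = 35
  (4/3, 17/3) → P = 155/3
  (2, 5) → P = 53

x_1 = 2, x_2 = 5, maximum P = 53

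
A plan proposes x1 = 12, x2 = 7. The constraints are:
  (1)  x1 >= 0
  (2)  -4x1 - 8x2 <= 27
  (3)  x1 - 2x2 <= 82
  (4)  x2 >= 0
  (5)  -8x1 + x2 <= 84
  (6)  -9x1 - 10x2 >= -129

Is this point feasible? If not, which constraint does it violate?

Constraint (6): -9x1 - 10x2 = -178, which is not ≥ -129. All other constraints are satisfied.

not feasible — violates (6)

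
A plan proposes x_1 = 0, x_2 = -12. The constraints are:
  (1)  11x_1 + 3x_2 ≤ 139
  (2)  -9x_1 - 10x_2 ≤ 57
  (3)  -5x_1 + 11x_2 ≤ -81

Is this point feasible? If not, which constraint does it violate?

not feasible — violates (2)

Constraint (2): -9x_1 - 10x_2 = 120, which is not ≤ 57. All other constraints are satisfied.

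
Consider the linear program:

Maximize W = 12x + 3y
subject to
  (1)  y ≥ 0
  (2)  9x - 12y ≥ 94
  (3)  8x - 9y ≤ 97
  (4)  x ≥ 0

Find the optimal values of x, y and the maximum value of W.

x = 106/5, y = 121/15, maximum W = 1393/5

The optimum lies where 9x - 12y = 94 and 8x - 9y = 97.
Solving simultaneously gives x = 106/5, y = 121/15.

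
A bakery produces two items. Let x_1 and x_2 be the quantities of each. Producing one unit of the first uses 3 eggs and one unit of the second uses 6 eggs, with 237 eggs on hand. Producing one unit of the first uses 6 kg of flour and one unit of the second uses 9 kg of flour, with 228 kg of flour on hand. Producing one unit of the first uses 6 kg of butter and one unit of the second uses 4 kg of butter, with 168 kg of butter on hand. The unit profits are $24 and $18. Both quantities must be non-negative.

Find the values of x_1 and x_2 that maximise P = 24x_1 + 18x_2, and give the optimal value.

x_1 = 20, x_2 = 12, maximum P = 696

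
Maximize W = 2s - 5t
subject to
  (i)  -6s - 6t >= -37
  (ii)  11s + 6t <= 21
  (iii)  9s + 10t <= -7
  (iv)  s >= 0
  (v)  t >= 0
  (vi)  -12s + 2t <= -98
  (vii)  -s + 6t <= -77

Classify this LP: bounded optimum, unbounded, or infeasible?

The boundaries 11s + 6t = 21 and -s + 6t = -77 meet at (49/6, -413/36), but that point violates t ≥ 0. Every candidate vertex is excluded by some other constraint, so the feasible region is empty.

infeasible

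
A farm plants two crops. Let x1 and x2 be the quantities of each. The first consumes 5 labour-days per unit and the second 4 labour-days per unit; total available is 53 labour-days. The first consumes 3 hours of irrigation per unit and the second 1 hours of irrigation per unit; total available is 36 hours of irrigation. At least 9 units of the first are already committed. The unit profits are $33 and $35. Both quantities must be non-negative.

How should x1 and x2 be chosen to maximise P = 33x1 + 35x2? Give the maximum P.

Vertices and P = 33x1 + 35x2:
  (53/5, 0) → P = 1749/5
  (9, 0) → P = 297
  (9, 2) → P = 367

x1 = 9, x2 = 2, maximum P = 367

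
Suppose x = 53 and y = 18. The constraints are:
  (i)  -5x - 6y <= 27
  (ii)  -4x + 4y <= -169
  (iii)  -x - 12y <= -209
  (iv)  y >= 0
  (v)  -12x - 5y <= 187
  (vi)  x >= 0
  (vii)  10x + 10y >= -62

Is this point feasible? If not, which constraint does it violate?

not feasible — violates (ii)

Constraint (ii): -4x + 4y = -140, which is not ≤ -169. All other constraints are satisfied.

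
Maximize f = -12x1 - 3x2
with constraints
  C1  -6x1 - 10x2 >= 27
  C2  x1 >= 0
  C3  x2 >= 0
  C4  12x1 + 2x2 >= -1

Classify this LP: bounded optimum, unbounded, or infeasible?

The boundaries -6x1 - 10x2 = 27 and 12x1 + 2x2 = -1 meet at (11/27, -53/18), but that point violates x2 ≥ 0. Every candidate vertex is excluded by some other constraint, so the feasible region is empty.

infeasible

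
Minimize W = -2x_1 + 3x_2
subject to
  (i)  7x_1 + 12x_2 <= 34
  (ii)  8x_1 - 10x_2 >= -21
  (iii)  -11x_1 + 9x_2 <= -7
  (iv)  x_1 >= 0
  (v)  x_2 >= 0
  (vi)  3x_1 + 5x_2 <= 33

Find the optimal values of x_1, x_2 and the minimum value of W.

The binding constraints are 7x_1 + 12x_2 = 34 and x_2 = 0.
Solving simultaneously gives x_1 = 34/7, x_2 = 0.

x_1 = 34/7, x_2 = 0, minimum W = -68/7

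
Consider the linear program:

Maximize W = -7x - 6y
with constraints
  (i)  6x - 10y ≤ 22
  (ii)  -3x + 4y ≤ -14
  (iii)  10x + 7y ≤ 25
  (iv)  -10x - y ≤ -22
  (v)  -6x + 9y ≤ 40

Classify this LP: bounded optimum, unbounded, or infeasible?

The boundaries 6x - 10y = 22 and -3x + 4y = -14 meet at (26/3, 3), but that point violates 10x + 7y ≤ 25. Every candidate vertex is excluded by some other constraint, so the feasible region is empty.

infeasible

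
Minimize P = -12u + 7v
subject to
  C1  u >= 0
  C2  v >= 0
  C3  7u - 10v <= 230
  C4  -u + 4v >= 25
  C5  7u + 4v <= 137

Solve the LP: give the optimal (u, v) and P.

Feasible corners and P = -12u + 7v:
  (0, 25/4) → P = 175/4
  (0, 137/4) → P = 959/4
  (14, 39/4) → P = -399/4

At the optimal vertex, -u + 4v = 25 and 7u + 4v = 137.
Solving simultaneously gives u = 14, v = 39/4.

u = 14, v = 39/4, minimum P = -399/4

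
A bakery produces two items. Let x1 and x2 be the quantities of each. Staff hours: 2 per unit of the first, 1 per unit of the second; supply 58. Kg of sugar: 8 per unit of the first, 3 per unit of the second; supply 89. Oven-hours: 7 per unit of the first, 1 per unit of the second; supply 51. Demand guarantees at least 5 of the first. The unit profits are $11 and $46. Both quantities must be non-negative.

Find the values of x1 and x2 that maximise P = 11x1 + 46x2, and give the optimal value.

Vertices and P = 11x1 + 46x2:
  (51/7, 0) → P = 561/7
  (5, 0) → P = 55
  (5, 16) → P = 791

The optimum lies where 7x1 + x2 = 51 and x1 = 5.
Solving simultaneously gives x1 = 5, x2 = 16.

x1 = 5, x2 = 16, maximum P = 791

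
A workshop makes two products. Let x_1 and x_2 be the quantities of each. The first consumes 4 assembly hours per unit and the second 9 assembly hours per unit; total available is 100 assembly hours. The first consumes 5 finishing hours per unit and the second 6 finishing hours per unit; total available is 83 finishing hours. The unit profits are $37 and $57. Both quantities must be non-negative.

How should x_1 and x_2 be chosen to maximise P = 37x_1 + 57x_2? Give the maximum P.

Corner points and P = 37x_1 + 57x_2:
  (0, 0) → P = 0
  (0, 100/9) → P = 1900/3
  (83/5, 0) → P = 3071/5
  (7, 8) → P = 715

x_1 = 7, x_2 = 8, maximum P = 715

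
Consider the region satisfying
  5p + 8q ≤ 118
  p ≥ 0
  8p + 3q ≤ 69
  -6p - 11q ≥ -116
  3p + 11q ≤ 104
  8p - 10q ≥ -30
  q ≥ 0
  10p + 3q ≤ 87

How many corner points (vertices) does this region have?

5

Of the 28 pairwise boundary intersections, those satisfying every inequality are:
  (0, 3)
  (0, 0)
  (411/70, 257/35)
  (69/8, 0)
  (415/74, 277/37)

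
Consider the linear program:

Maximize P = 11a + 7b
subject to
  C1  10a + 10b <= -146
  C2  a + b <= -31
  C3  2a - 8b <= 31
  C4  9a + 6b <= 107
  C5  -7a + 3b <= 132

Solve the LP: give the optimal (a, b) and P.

Extreme points and P = 11a + 7b:
  (-217/10, -93/10) → P = -1519/5
  (-45/2, -17/2) → P = -307
  (-1149/50, -481/50) → P = -8003/25

The binding constraints are a + b = -31 and 2a - 8b = 31.
Solving simultaneously gives a = -217/10, b = -93/10.

a = -217/10, b = -93/10, maximum P = -1519/5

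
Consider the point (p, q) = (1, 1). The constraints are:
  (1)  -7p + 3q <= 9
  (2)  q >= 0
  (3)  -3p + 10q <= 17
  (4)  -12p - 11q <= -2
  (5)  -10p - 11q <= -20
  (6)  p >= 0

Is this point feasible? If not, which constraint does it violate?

feasible

(1): -4 ≤ 9 ✓
(2): 1 ≥ 0 ✓
(3): 7 ≤ 17 ✓
(4): -23 ≤ -2 ✓
(5): -21 ≤ -20 ✓
(6): 1 ≥ 0 ✓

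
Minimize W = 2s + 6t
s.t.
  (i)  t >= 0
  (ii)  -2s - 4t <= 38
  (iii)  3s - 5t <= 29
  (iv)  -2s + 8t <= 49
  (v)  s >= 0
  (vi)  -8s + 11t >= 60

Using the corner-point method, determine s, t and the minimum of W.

Vertices and W = 2s + 6t:
  (0, 49/8) → W = 147/4
  (59/42, 136/21) → W = 125/3
  (0, 60/11) → W = 360/11

The optimum lies where s = 0 and -8s + 11t = 60.
Solving simultaneously gives s = 0, t = 60/11.

s = 0, t = 60/11, minimum W = 360/11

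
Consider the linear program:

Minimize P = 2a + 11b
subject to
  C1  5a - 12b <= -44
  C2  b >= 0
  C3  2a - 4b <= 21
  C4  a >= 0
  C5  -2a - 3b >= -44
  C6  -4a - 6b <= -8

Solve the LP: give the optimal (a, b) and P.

a = 0, b = 11/3, minimum P = 121/3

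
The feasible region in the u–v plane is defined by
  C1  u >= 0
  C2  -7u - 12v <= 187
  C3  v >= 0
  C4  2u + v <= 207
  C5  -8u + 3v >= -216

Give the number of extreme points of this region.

4

Intersecting each pair of boundary lines and keeping only the points that satisfy every inequality leaves:
  (0, 0)
  (0, 207)
  (27, 0)
  (837/14, 612/7)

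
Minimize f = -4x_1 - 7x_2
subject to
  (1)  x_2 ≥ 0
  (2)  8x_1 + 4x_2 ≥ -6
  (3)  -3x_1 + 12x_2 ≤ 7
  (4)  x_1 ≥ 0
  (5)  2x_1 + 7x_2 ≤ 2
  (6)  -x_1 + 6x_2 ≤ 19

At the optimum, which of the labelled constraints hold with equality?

(1) and (5)

Vertices and f = -4x_1 - 7x_2:
  (0, 0) → f = 0
  (1, 0) → f = -4
  (0, 2/7) → f = -2

The minimum is at (1, 0). Substituting into each constraint, equality holds for (1) and (5); the remaining constraints have slack.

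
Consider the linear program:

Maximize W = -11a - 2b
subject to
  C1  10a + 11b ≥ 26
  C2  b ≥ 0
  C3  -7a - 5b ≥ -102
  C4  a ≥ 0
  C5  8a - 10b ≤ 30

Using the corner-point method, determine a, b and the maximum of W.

Vertices and W = -11a - 2b:
  (13/5, 0) → W = -143/5
  (0, 26/11) → W = -52/11
  (15/4, 0) → W = -165/4
  (0, 102/5) → W = -204/5
  (117/11, 303/55) → W = -7041/55

The optimum lies where 10a + 11b = 26 and a = 0.
Solving simultaneously gives a = 0, b = 26/11.

a = 0, b = 26/11, maximum W = -52/11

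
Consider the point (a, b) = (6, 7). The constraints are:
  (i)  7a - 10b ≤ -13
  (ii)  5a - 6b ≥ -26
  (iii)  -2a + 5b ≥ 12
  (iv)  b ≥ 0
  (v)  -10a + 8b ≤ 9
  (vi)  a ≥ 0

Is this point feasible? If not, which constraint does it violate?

feasible

(i): -28 ≤ -13 ✓
(ii): -12 ≥ -26 ✓
(iii): 23 ≥ 12 ✓
(iv): 7 ≥ 0 ✓
(v): -4 ≤ 9 ✓
(vi): 6 ≥ 0 ✓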